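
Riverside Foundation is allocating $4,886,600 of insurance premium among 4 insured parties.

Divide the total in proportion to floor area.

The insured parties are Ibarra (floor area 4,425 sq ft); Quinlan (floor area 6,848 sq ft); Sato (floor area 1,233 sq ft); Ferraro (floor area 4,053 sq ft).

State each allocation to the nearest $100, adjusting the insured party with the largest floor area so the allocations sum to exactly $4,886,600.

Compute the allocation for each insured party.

Sum of floor area: 4,425 + 6,848 + 1,233 + 4,053 = 16,559.
Proportional shares: Ibarra 1,305,827.95; Quinlan 2,020,860.97; Sato 363,861.21; Ferraro 1,196,049.87.
After rounding ($100): Ibarra $1,305,800; Quinlan $2,020,900; Sato $363,900; Ferraro $1,196,000. Sum = $4,886,600.
Rounded total matches; no reconciliation needed.

Ibarra: $1,305,800; Quinlan: $2,020,900; Sato: $363,900; Ferraro: $1,196,000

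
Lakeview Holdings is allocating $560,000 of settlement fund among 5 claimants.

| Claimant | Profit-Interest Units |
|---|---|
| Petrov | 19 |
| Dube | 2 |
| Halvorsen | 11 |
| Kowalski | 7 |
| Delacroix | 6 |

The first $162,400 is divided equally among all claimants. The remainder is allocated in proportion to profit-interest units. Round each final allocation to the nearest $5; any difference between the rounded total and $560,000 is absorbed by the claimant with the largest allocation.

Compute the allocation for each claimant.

Equal tier: $162,400 ÷ 5 = $32,480 apiece.
Remainder $397,600 by profit-interest units (total 45): Petrov 167,875.56 → $167,875; Dube 17,671.11 → $17,670; Halvorsen 97,191.11 → $97,190; Kowalski 61,848.89 → $61,850; Delacroix 53,013.33 → $53,015.
Totals: Petrov $32,480 + $167,875 = $200,355; Dube $32,480 + $17,670 = $50,150; Halvorsen $32,480 + $97,190 = $129,670; Kowalski $32,480 + $61,850 = $94,330; Delacroix $32,480 + $53,015 = $85,495.

Petrov: $200,355 · Dube: $50,150 · Halvorsen: $129,670 · Kowalski: $94,330 · Delacroix: $85,495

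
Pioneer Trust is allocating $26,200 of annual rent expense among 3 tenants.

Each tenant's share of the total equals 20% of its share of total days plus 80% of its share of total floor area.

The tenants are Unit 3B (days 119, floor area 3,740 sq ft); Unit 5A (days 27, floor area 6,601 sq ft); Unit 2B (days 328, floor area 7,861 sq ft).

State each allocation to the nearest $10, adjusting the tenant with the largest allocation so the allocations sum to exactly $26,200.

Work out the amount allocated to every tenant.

Totals — days 474, floor area 18,202.
Combined weights (20% days + 80% floor area): Unit 3B 0.2146; Unit 5A 0.3015; Unit 2B 0.4839.
Unrounded shares: Unit 3B 5,622.22; Unit 5A 7,899.68; Unit 2B 12,678.10.
Rounded to nearest $10: Unit 3B $5,620; Unit 5A $7,900; Unit 2B $12,680. Sum = $26,200.
Rounded total matches; no reconciliation needed.

Unit 3B: $5,620 · Unit 5A: $7,900 · Unit 2B: $12,680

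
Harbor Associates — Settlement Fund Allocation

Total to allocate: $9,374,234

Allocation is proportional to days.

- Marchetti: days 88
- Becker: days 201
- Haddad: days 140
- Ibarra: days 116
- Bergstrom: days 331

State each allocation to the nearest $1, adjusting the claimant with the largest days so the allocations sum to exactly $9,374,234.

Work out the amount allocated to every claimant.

Marchetti: $941,704 | Becker: $2,150,937 | Haddad: $1,498,165 | Ibarra: $1,241,337 | Bergstrom: $3,542,091

Total days = 88 + 201 + 140 + 116 + 331 = 876.
Pro-rata amounts: Marchetti 941,703.87; Becker 2,150,937.25; Haddad 1,498,165.25; Ibarra 1,241,336.92; Bergstrom 3,542,090.70.
At nearest $1: Marchetti $941,704; Becker $2,150,937; Haddad $1,498,165; Ibarra $1,241,337; Bergstrom $3,542,091. Sum = $9,374,234.
No rounding difference to absorb.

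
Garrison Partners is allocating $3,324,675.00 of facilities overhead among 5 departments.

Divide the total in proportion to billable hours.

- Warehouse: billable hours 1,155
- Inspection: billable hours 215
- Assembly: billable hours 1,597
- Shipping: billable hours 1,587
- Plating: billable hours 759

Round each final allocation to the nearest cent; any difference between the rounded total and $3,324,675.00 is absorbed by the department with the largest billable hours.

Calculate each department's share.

Warehouse: $722,755.43; Inspection: $134,538.89; Assembly: $999,342.37; Shipping: $993,084.74; Plating: $474,953.57

Sum of billable hours: 1,155 + 215 + 1,597 + 1,587 + 759 = 5,313.
Proportional shares: Warehouse 722,755.4348; Inspection 134,538.8905; Assembly 999,342.3631; Shipping 993,084.7403; Plating 474,953.5714.
At nearest cent: Warehouse $722,755.43; Inspection $134,538.89; Assembly $999,342.36; Shipping $993,084.74; Plating $474,953.57. Sum = $3,324,674.99.
Difference $3,324,675.00 − $3,324,674.99 = +$0.01 applied to largest billable hours (Assembly): Assembly becomes $999,342.37.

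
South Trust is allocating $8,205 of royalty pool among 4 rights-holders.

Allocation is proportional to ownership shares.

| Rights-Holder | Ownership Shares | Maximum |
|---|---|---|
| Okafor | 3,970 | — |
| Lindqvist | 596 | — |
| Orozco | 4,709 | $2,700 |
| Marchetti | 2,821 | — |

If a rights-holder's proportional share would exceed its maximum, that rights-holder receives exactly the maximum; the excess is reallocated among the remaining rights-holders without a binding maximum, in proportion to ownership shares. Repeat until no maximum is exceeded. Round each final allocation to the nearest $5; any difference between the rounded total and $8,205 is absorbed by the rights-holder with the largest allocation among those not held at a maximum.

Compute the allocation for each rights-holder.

Okafor: $2,960 · Lindqvist: $445 · Orozco: $2,700 · Marchetti: $2,100

Total ownership shares = 12,096.
Proportional shares (ignoring caps): Okafor 2,692.94; Lindqvist 404.28; Orozco 3,194.22; Marchetti 1,913.55.
Capped: Orozco ($2,700); remaining pool $5,505 reallocated over remaining ownership shares 7,387.
Remaining shares: Okafor 2,958.56 → $2,960; Lindqvist 444.16 → $445; Marchetti 2,102.29 → $2,100.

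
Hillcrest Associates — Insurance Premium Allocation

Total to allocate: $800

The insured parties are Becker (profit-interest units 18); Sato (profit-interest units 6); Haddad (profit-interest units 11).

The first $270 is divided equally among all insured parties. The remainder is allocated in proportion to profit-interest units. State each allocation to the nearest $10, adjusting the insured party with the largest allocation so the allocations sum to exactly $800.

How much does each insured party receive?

Becker: $360 | Sato: $180 | Haddad: $260

Equal tier: $270 ÷ 3 = $90 apiece.
Remainder $530 by profit-interest units (total 35): Becker 272.57 → $270; Sato 90.86 → $90; Haddad 166.57 → $170.
Totals: Becker $90 + $270 = $360; Sato $90 + $90 = $180; Haddad $90 + $170 = $260.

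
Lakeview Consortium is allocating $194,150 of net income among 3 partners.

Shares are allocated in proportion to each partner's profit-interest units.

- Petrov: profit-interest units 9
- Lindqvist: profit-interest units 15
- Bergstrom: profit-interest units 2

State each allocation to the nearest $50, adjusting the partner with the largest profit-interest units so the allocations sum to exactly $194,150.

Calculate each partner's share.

Petrov: $67,200; Lindqvist: $112,000; Bergstrom: $14,950

Profit-interest units total: 9 + 15 + 2 = 26.
Unrounded shares: Petrov 67,205.77; Lindqvist 112,009.62; Bergstrom 14,934.62.
At nearest $50: Petrov $67,200; Lindqvist $112,000; Bergstrom $14,950. Sum = $194,150.
No rounding difference to absorb.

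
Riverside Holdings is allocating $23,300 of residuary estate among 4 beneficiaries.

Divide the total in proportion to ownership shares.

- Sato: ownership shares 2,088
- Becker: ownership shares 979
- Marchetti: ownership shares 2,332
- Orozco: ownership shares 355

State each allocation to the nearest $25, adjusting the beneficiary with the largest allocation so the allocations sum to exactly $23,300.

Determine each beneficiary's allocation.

Sum of ownership shares: 5,754.
Proportional shares: Sato 2,088/5,754 × $23,300 = 8,455.06; Becker 979/5,754 × $23,300 = 3,964.32; Marchetti 2,332/5,754 × $23,300 = 9,443.10; Orozco 355/5,754 × $23,300 = 1,437.52.
After rounding ($25): Sato $8,450; Becker $3,975; Marchetti $9,450; Orozco $1,450. Sum = $23,325.
Difference $23,300 − $23,325 = −$25 applied to largest allocation (Marchetti): Marchetti becomes $9,425.

Sato: $8,450; Becker: $3,975; Marchetti: $9,425; Orozco: $1,450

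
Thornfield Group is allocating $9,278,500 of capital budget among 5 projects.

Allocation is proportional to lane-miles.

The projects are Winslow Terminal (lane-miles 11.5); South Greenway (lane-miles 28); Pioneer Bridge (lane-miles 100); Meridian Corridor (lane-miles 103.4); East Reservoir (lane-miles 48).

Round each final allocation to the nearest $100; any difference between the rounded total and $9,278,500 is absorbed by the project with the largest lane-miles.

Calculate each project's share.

Winslow Terminal: $366,800 | South Greenway: $893,100 | Pioneer Bridge: $3,189,600 | Meridian Corridor: $3,298,000 | East Reservoir: $1,531,000

Lane-miles total: 11.5 + 28 + 100 + 103.4 + 48 = 290.9.
Raw shares: Winslow Terminal 366,802.17; South Greenway 893,083.53; Pioneer Bridge 3,189,584.05; Meridian Corridor 3,298,029.91; East Reservoir 1,531,000.34.
After rounding ($100): Winslow Terminal $366,800; South Greenway $893,100; Pioneer Bridge $3,189,600; Meridian Corridor $3,298,000; East Reservoir $1,531,000. Sum = $9,278,500.
Sum already equals the total — no adjustment.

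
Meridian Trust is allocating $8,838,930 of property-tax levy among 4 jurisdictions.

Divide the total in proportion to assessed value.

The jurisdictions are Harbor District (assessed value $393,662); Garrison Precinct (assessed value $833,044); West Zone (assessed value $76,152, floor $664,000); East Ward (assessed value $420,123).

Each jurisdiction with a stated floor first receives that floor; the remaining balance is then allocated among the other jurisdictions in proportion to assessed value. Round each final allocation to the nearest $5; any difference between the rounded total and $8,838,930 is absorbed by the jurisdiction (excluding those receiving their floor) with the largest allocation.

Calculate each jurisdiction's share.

Fund the minimums — West Zone $664,000. Residual $8,174,930.
Residual split over remaining assessed value 1,646,829: Harbor District 1,954,155.10 → $1,954,155; Garrison Precinct 4,135,266.25 → $4,135,265; East Ward 2,085,508.65 → $2,085,510.

Harbor District: $1,954,155 · Garrison Precinct: $4,135,265 · West Zone: $664,000 · East Ward: $2,085,510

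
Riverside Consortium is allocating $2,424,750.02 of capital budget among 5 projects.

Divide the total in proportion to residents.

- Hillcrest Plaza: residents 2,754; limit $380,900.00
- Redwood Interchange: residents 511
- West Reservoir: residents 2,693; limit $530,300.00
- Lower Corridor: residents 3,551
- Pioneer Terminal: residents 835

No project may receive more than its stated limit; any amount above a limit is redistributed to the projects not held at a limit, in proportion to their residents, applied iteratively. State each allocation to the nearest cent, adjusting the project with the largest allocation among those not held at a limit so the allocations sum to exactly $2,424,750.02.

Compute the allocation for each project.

Hillcrest Plaza: $380,900.00 | Redwood Interchange: $157,938.34 | West Reservoir: $530,300.00 | Lower Corridor: $1,097,532.39 | Pioneer Terminal: $258,079.29

Residents total: 10,344.
Unconstrained shares: Hillcrest Plaza 645,568.5958; Redwood Interchange 119,784.1512; West Reservoir 631,269.5093; Lower Corridor 832,394.3659; Pioneer Terminal 195,733.3978.
Held at cap: Hillcrest Plaza ($380,900.00), West Reservoir ($530,300.00); residual $1,513,550.02 reallocated over remaining residents 4,897.
Remaining shares: Redwood Interchange 157,938.3419 → $157,938.34; Lower Corridor 1,097,532.3915 → $1,097,532.39; Pioneer Terminal 258,079.2866 → $258,079.29.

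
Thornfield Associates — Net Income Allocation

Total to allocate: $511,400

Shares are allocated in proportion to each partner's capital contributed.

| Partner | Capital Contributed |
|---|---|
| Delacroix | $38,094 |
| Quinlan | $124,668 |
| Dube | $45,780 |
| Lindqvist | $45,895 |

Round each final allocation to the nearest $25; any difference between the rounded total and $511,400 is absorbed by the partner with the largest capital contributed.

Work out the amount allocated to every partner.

Delacroix: $76,575; Quinlan: $250,550; Dube: $92,025; Lindqvist: $92,250

Combined capital contributed = 38,094 + 124,668 + 45,780 + 45,895 = 254,437.
Pro-rata amounts: Delacroix 76,566.19; Quinlan 250,573.68; Dube 92,014.49; Lindqvist 92,245.64.
At nearest $25: Delacroix $76,575; Quinlan $250,575; Dube $92,025; Lindqvist $92,250. Sum = $511,425.
Difference $511,400 − $511,425 = −$25 applied to largest capital contributed (Quinlan): Quinlan becomes $250,550.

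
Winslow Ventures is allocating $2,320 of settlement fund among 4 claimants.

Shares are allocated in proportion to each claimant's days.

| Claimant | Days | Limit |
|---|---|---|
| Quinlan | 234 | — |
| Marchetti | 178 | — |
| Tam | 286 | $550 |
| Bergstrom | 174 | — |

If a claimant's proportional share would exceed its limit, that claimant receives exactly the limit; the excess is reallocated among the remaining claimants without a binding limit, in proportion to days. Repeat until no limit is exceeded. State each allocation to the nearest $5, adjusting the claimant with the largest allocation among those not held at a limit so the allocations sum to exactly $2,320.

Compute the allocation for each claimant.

Days total: 872.
Unconstrained shares: Quinlan 622.57; Marchetti 473.58; Tam 760.92; Bergstrom 462.94.
Cap binds for Tam ($550); balance $1,770 reallocated over remaining days 586.
Remaining shares: Quinlan 706.79 → $705; Marchetti 537.65 → $540; Bergstrom 525.56 → $525.

Quinlan: $705 · Marchetti: $540 · Tam: $550 · Bergstrom: $525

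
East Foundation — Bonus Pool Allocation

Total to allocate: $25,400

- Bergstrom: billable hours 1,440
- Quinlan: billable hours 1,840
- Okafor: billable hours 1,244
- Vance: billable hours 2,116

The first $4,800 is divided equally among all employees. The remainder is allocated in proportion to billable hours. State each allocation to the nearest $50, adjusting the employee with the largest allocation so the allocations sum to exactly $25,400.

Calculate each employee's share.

Equal tier: $4,800 ÷ 4 = $1,200 apiece.
Remainder $20,600 by billable hours (total 6,640): Bergstrom 4,467.47 → $4,450; Quinlan 5,708.43 → $5,700; Okafor 3,859.40 → $3,850; Vance 6,564.70 → $6,550.
Rounding difference +$50 on remainder applied to Vance.
Totals: Bergstrom $1,200 + $4,450 = $5,650; Quinlan $1,200 + $5,700 = $6,900; Okafor $1,200 + $3,850 = $5,050; Vance $1,200 + $6,600 = $7,800.

Bergstrom: $5,650; Quinlan: $6,900; Okafor: $5,050; Vance: $7,800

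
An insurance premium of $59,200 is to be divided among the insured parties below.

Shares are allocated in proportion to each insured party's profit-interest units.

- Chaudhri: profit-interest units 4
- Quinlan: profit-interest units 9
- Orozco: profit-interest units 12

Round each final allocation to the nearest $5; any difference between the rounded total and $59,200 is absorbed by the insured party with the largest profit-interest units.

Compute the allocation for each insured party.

Chaudhri: $9,470; Quinlan: $21,310; Orozco: $28,420

Total profit-interest units = 25.
Proportional shares: Chaudhri 4/25 × $59,200 = 9,472.00; Quinlan 9/25 × $59,200 = 21,312.00; Orozco 12/25 × $59,200 = 28,416.00.
Rounded to nearest $5: Chaudhri $9,470; Quinlan $21,310; Orozco $28,415. Sum = $59,195.
Difference $59,200 − $59,195 = +$5 applied to largest profit-interest units (Orozco): Orozco becomes $28,420.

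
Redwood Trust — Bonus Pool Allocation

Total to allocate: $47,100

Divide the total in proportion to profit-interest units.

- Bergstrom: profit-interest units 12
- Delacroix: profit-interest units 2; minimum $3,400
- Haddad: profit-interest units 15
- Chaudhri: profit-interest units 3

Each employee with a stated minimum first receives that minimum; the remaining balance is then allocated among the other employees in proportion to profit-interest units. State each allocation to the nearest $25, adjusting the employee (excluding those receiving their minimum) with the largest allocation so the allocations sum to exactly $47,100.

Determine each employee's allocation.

Bergstrom: $17,475 | Delacroix: $3,400 | Haddad: $21,850 | Chaudhri: $4,375

Guaranteed amounts: Delacroix $3,400. Residual $43,700.
Residual split over remaining profit-interest units 30: Bergstrom 17,480.00 → $17,475; Haddad 21,850.00 → $21,850; Chaudhri 4,370.00 → $4,375.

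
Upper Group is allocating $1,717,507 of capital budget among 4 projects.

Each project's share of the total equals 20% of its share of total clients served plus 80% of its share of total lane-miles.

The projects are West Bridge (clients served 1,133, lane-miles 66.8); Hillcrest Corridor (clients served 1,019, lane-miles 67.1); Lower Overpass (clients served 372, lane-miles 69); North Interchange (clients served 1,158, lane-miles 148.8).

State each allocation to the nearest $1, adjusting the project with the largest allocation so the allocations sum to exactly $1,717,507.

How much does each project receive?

West Bridge: $366,671; Hillcrest Corridor: $357,208; Lower Overpass: $304,271; North Interchange: $689,357

Clients served total 3,682; lane-miles total 351.7.
Blended shares (20% clients served + 80% lane-miles): West Bridge 0.2135; Hillcrest Corridor 0.2080; Lower Overpass 0.1772; North Interchange 0.4014.
Proportional shares: West Bridge 366,671.12; Hillcrest Corridor 357,207.85; Lower Overpass 304,270.72; North Interchange 689,357.30.
Rounded to nearest $1: West Bridge $366,671; Hillcrest Corridor $357,208; Lower Overpass $304,271; North Interchange $689,357. Sum = $1,717,507.
No rounding difference to absorb.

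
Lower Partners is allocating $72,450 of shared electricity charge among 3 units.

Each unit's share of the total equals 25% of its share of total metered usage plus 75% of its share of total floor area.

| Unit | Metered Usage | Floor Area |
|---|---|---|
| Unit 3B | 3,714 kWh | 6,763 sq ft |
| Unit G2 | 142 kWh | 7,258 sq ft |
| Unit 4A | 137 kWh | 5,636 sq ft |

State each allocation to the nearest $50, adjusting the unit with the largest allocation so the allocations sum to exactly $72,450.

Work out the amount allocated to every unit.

Unit 3B: $35,550 · Unit G2: $20,700 · Unit 4A: $16,200

Metered usage total 3,993; floor area total 19,657.
Composite weights (25% metered usage + 75% floor area): Unit 3B 0.4906; Unit G2 0.2858; Unit 4A 0.2236.
Raw shares: Unit 3B 35,541.78; Unit G2 20,707.28; Unit 4A 16,200.94.
Rounded to nearest $50: Unit 3B $35,550; Unit G2 $20,700; Unit 4A $16,200. Sum = $72,450.
No rounding difference to absorb.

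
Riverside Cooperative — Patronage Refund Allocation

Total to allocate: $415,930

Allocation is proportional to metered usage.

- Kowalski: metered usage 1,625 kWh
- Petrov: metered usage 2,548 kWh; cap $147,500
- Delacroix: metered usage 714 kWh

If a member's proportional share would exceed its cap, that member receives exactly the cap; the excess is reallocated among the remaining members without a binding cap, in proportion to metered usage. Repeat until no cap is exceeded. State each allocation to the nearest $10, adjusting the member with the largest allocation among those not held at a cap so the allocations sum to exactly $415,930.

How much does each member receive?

Kowalski: $186,490 · Petrov: $147,500 · Delacroix: $81,940

Combined metered usage = 4,887.
Proportional shares (ignoring caps): Kowalski 138,302.90; Petrov 216,858.94; Delacroix 60,768.16.
Held at cap: Petrov ($147,500); balance $268,430 reallocated over remaining metered usage 2,339.
Remaining shares: Kowalski 186,489.42 → $186,490; Delacroix 81,940.58 → $81,940.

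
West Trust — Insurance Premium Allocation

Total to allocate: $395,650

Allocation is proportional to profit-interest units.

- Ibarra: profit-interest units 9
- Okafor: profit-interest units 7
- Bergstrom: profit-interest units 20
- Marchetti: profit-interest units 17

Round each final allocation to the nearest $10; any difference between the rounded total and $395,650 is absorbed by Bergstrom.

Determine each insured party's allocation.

Total profit-interest units = 53.
Unrounded shares: Ibarra 9/53 × $395,650 = 67,185.85; Okafor 7/53 × $395,650 = 52,255.66; Bergstrom 20/53 × $395,650 = 149,301.89; Marchetti 17/53 × $395,650 = 126,906.60.
Rounded to nearest $10: Ibarra $67,190; Okafor $52,260; Bergstrom $149,300; Marchetti $126,910. Sum = $395,660.
Difference $395,650 − $395,660 = −$10 applied to Bergstrom: Bergstrom becomes $149,290.

Ibarra: $67,190 · Okafor: $52,260 · Bergstrom: $149,290 · Marchetti: $126,910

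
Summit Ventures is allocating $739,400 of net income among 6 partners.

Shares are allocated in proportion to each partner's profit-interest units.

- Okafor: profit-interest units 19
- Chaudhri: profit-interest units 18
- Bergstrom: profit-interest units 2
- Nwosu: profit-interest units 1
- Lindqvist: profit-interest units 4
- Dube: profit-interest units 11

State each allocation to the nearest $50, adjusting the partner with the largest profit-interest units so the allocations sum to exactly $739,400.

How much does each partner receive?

Okafor: $255,400 | Chaudhri: $242,000 | Bergstrom: $26,900 | Nwosu: $13,450 | Lindqvist: $53,750 | Dube: $147,900

Combined profit-interest units = 55.
Proportional shares: Okafor 19/55 × $739,400 = 255,429.09; Chaudhri 18/55 × $739,400 = 241,985.45; Bergstrom 2/55 × $739,400 = 26,887.27; Nwosu 1/55 × $739,400 = 13,443.64; Lindqvist 4/55 × $739,400 = 53,774.55; Dube 11/55 × $739,400 = 147,880.00.
At nearest $50: Okafor $255,450; Chaudhri $242,000; Bergstrom $26,900; Nwosu $13,450; Lindqvist $53,750; Dube $147,900. Sum = $739,450.
Difference $739,400 − $739,450 = −$50 applied to largest profit-interest units (Okafor): Okafor becomes $255,400.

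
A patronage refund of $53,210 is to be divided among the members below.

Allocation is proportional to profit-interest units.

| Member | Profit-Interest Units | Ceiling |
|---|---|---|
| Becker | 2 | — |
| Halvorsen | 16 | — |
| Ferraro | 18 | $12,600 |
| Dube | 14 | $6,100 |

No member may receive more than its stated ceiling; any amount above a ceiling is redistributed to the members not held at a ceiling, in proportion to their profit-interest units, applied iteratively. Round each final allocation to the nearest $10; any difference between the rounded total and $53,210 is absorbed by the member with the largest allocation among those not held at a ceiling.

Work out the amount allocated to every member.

Becker: $3,830 | Halvorsen: $30,680 | Ferraro: $12,600 | Dube: $6,100

Combined profit-interest units = 50.
Pro-rata shares before constraints: Becker 2,128.40; Halvorsen 17,027.20; Ferraro 19,155.60; Dube 14,898.80.
Capped: Ferraro ($12,600), Dube ($6,100); balance $34,510 reallocated over remaining profit-interest units 18.
Shares after redistribution: Becker 3,834.44 → $3,830; Halvorsen 30,675.56 → $30,680.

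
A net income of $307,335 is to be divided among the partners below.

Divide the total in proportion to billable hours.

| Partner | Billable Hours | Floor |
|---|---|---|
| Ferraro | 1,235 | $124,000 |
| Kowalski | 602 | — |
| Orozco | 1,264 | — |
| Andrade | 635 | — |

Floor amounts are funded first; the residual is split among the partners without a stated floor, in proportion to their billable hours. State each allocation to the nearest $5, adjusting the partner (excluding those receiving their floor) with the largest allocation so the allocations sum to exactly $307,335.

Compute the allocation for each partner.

Ferraro: $124,000 | Kowalski: $44,130 | Orozco: $92,655 | Andrade: $46,550

Guaranteed amounts: Ferraro $124,000. Residual $183,335.
Residual split over remaining billable hours 2,501: Kowalski 44,129.42 → $44,130; Orozco 92,657.11 → $92,655; Andrade 46,548.47 → $46,550.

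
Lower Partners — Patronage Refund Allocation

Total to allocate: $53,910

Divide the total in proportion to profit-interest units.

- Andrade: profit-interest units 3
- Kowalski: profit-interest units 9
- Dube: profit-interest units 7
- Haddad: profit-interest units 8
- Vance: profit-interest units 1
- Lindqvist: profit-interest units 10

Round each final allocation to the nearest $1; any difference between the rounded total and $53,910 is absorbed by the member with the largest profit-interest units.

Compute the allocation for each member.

Andrade: $4,256 · Kowalski: $12,768 · Dube: $9,931 · Haddad: $11,349 · Vance: $1,419 · Lindqvist: $14,187

Profit-interest units total: 3 + 9 + 7 + 8 + 1 + 10 = 38.
Proportional shares: Andrade 4,256.05; Kowalski 12,768.16; Dube 9,930.79; Haddad 11,349.47; Vance 1,418.68; Lindqvist 14,186.84.
At nearest $1: Andrade $4,256; Kowalski $12,768; Dube $9,931; Haddad $11,349; Vance $1,419; Lindqvist $14,187. Sum = $53,910.
Rounded total matches; no reconciliation needed.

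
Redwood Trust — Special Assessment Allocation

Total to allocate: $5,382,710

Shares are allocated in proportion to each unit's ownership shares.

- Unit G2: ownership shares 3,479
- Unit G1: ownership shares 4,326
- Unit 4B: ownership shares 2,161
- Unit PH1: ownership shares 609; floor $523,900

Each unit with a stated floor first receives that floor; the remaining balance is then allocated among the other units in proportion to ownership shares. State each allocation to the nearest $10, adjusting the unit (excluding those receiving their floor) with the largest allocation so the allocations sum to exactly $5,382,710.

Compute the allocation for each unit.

Unit G2: $1,696,150; Unit G1: $2,109,090; Unit 4B: $1,053,570; Unit PH1: $523,900

Guaranteed amounts: Unit PH1 $523,900. Residual $4,858,810.
Residual split over remaining ownership shares 9,966: Unit G2 1,696,146.90 → $1,696,150; Unit G1 2,109,092.12 → $2,109,090; Unit 4B 1,053,570.98 → $1,053,570.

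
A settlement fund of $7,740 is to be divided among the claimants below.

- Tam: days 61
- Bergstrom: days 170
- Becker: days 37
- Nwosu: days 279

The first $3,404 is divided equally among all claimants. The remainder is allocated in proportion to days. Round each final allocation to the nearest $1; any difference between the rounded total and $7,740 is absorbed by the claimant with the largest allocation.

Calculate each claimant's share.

Tam: $1,335 · Bergstrom: $2,199 · Becker: $1,144 · Nwosu: $3,062

Equal tier: $3,404 ÷ 4 = $851 apiece.
Remainder $4,336 by days (total 547): Tam 483.54 → $484; Bergstrom 1,347.57 → $1,348; Becker 293.29 → $293; Nwosu 2,211.60 → $2,212.
Rounding difference −$1 on remainder applied to Nwosu.
Totals: Tam $851 + $484 = $1,335; Bergstrom $851 + $1,348 = $2,199; Becker $851 + $293 = $1,144; Nwosu $851 + $2,211 = $3,062.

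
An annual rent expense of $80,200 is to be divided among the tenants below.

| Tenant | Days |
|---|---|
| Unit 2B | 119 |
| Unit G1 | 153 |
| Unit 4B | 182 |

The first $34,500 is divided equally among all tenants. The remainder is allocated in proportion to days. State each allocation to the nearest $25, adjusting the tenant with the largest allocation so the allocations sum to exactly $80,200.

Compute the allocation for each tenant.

Unit 2B: $23,475 · Unit G1: $26,900 · Unit 4B: $29,825

First tranche $34,500 split equally: $11,500 each.
Remainder $45,700 by days (total 454): Unit 2B 11,978.63 → $11,975; Unit G1 15,401.10 → $15,400; Unit 4B 18,320.26 → $18,325.
Totals: Unit 2B $11,500 + $11,975 = $23,475; Unit G1 $11,500 + $15,400 = $26,900; Unit 4B $11,500 + $18,325 = $29,825.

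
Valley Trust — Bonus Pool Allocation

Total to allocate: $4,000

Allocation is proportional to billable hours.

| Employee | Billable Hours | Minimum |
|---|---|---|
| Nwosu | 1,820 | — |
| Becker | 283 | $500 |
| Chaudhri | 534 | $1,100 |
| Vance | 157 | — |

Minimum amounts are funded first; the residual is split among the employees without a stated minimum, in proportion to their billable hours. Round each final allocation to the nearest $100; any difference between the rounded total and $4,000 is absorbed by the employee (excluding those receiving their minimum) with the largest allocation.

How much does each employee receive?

Minimums first: Becker $500; Chaudhri $1,100. Residual $2,400.
Residual split over remaining billable hours 1,977: Nwosu 2,209.41 → $2,200; Vance 190.59 → $200.

Nwosu: $2,200 · Becker: $500 · Chaudhri: $1,100 · Vance: $200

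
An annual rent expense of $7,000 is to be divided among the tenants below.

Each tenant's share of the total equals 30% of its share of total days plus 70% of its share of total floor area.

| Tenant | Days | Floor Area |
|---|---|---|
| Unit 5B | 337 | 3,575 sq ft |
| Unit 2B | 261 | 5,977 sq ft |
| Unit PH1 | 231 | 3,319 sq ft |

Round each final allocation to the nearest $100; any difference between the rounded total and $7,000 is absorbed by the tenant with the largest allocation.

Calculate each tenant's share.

Totals — days 829, floor area 12,871.
Combined weights (30% days + 70% floor area): Unit 5B 0.3164; Unit 2B 0.4195; Unit PH1 0.2641.
Raw shares: Unit 5B 2,214.68; Unit 2B 2,936.61; Unit PH1 1,848.71.
After rounding ($100): Unit 5B $2,200; Unit 2B $2,900; Unit PH1 $1,800. Sum = $6,900.
Difference $7,000 − $6,900 = +$100 applied to largest allocation (Unit 2B): Unit 2B becomes $3,000.

Unit 5B: $2,200 | Unit 2B: $3,000 | Unit PH1: $1,800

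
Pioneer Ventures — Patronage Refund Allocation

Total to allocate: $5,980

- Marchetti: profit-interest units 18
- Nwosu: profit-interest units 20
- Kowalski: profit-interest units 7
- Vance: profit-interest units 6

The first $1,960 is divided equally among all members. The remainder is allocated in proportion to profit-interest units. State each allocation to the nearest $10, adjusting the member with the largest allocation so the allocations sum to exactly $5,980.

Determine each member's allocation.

$1,960 shared equally gives $490 per member.
Remainder $4,020 by profit-interest units (total 51): Marchetti 1,418.82 → $1,420; Nwosu 1,576.47 → $1,580; Kowalski 551.76 → $550; Vance 472.94 → $470.
Totals: Marchetti $490 + $1,420 = $1,910; Nwosu $490 + $1,580 = $2,070; Kowalski $490 + $550 = $1,040; Vance $490 + $470 = $960.

Marchetti: $1,910 | Nwosu: $2,070 | Kowalski: $1,040 | Vance: $960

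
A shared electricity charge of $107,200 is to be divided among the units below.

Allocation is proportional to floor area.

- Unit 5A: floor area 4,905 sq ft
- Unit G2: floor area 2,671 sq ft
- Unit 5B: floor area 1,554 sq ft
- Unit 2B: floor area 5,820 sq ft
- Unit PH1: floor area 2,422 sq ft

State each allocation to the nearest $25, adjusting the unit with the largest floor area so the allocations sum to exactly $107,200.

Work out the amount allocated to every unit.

Unit 5A: $30,275; Unit G2: $16,475; Unit 5B: $9,600; Unit 2B: $35,900; Unit PH1: $14,950

Total floor area = 17,372.
Proportional shares: Unit 5A 4,905/17,372 × $107,200 = 30,268.02; Unit G2 2,671/17,372 × $107,200 = 16,482.34; Unit 5B 1,554/17,372 × $107,200 = 9,589.50; Unit 2B 5,820/17,372 × $107,200 = 35,914.34; Unit PH1 2,422/17,372 × $107,200 = 14,945.80.
At nearest $25: Unit 5A $30,275; Unit G2 $16,475; Unit 5B $9,600; Unit 2B $35,925; Unit PH1 $14,950. Sum = $107,225.
Difference $107,200 − $107,225 = −$25 applied to largest floor area (Unit 2B): Unit 2B becomes $35,900.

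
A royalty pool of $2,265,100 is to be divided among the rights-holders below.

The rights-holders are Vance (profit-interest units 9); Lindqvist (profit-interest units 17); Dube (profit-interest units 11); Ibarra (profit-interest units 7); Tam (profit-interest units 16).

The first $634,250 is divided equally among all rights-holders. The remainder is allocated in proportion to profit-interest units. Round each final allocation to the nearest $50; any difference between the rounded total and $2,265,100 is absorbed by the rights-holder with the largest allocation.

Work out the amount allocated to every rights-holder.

$634,250 shared equally gives $126,850 per rights-holder.
Remainder $1,630,850 by profit-interest units (total 60): Vance 244,627.50 → $244,650; Lindqvist 462,074.17 → $462,050; Dube 298,989.17 → $299,000; Ibarra 190,265.83 → $190,250; Tam 434,893.33 → $434,900.
Totals: Vance $126,850 + $244,650 = $371,500; Lindqvist $126,850 + $462,050 = $588,900; Dube $126,850 + $299,000 = $425,850; Ibarra $126,850 + $190,250 = $317,100; Tam $126,850 + $434,900 = $561,750.

Vance: $371,500 · Lindqvist: $588,900 · Dube: $425,850 · Ibarra: $317,100 · Tam: $561,750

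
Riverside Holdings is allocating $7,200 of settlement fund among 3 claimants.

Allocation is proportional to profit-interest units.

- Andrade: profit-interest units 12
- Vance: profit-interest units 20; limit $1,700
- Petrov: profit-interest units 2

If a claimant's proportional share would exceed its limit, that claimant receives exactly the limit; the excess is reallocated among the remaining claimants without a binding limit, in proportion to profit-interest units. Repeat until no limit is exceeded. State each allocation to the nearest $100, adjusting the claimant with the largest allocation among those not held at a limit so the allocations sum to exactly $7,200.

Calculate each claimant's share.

Andrade: $4,700; Vance: $1,700; Petrov: $800

Sum of profit-interest units: 34.
Pro-rata shares before constraints: Andrade 2,541.18; Vance 4,235.29; Petrov 423.53.
Held at cap: Vance ($1,700); residual $5,500 reallocated over remaining profit-interest units 14.
Remaining shares: Andrade 4,714.29 → $4,700; Petrov 785.71 → $800.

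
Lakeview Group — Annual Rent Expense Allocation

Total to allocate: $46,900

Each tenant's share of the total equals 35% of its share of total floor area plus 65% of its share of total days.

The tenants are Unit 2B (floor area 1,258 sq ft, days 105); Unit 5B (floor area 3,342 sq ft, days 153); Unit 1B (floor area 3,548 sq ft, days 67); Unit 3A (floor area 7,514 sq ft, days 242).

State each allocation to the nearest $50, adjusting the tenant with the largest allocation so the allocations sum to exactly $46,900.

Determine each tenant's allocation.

Unit 2B: $6,950 | Unit 5B: $11,750 | Unit 1B: $7,300 | Unit 3A: $20,900

Floor area total 15,662; days total 567.
Composite weights (35% floor area + 65% days): Unit 2B 0.1485; Unit 5B 0.2501; Unit 1B 0.1561; Unit 3A 0.4453.
Pro-rata amounts: Unit 2B 6,963.85; Unit 5B 11,728.79; Unit 1B 7,320.87; Unit 3A 20,886.49.
After rounding ($50): Unit 2B $6,950; Unit 5B $11,750; Unit 1B $7,300; Unit 3A $20,900. Sum = $46,900.
Rounded total matches; no reconciliation needed.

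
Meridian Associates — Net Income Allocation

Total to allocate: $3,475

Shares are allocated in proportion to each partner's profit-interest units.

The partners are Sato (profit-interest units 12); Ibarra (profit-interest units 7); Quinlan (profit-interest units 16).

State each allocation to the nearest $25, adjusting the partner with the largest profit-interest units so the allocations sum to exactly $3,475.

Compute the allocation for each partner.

Combined profit-interest units = 35.
Pro-rata amounts: Sato 12/35 × $3,475 = 1,191.43; Ibarra 7/35 × $3,475 = 695.00; Quinlan 16/35 × $3,475 = 1,588.57.
Rounded to nearest $25: Sato $1,200; Ibarra $700; Quinlan $1,600. Sum = $3,500.
Difference $3,475 − $3,500 = −$25 applied to largest profit-interest units (Quinlan): Quinlan becomes $1,575.

Sato: $1,200 · Ibarra: $700 · Quinlan: $1,575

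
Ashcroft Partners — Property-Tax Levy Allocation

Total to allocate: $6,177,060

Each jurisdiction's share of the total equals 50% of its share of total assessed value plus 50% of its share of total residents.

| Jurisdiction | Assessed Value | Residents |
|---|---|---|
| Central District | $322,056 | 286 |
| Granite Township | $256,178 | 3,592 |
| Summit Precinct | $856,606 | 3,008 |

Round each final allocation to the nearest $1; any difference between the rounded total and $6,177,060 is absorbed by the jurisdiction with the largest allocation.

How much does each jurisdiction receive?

Central District: $821,511 | Granite Township: $2,162,525 | Summit Precinct: $3,193,024

Assessed value total 1,434,840; residents total 6,886.
Blended shares (50% assessed value + 50% residents): Central District 0.1330; Granite Township 0.3501; Summit Precinct 0.5169.
Proportional shares: Central District 821,511.43; Granite Township 2,162,524.67; Summit Precinct 3,193,023.90.
After rounding ($1): Central District $821,511; Granite Township $2,162,525; Summit Precinct $3,193,024. Sum = $6,177,060.
Sum already equals the total — no adjustment.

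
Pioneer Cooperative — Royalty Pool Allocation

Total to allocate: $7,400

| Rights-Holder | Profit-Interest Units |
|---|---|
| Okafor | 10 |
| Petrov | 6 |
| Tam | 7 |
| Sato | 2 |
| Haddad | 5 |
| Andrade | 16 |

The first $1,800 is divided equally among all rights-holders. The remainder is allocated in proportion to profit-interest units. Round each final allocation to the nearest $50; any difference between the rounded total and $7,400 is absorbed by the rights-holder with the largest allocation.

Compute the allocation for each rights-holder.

First tranche $1,800 split equally: $300 each.
Remainder $5,600 by profit-interest units (total 46): Okafor 1,217.39 → $1,200; Petrov 730.43 → $750; Tam 852.17 → $850; Sato 243.48 → $250; Haddad 608.70 → $600; Andrade 1,947.83 → $1,950.
Totals: Okafor $300 + $1,200 = $1,500; Petrov $300 + $750 = $1,050; Tam $300 + $850 = $1,150; Sato $300 + $250 = $550; Haddad $300 + $600 = $900; Andrade $300 + $1,950 = $2,250.

Okafor: $1,500 · Petrov: $1,050 · Tam: $1,150 · Sato: $550 · Haddad: $900 · Andrade: $2,250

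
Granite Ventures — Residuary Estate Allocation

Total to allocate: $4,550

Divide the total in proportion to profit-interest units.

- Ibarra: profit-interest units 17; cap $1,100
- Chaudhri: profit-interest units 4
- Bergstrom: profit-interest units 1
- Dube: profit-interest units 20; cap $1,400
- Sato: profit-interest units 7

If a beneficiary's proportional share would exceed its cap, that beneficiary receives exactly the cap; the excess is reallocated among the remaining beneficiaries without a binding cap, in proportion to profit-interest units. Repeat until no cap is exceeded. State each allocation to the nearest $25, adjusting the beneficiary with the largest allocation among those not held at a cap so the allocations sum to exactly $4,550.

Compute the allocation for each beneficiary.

Sum of profit-interest units: 49.
Unconstrained shares: Ibarra 1,578.57; Chaudhri 371.43; Bergstrom 92.86; Dube 1,857.14; Sato 650.00.
Capped: Ibarra ($1,100), Dube ($1,400); remaining pool $2,050 reallocated over remaining profit-interest units 12.
Shares after redistribution: Chaudhri 683.33 → $675; Bergstrom 170.83 → $175; Sato 1,195.83 → $1,200.

Ibarra: $1,100; Chaudhri: $675; Bergstrom: $175; Dube: $1,400; Sato: $1,200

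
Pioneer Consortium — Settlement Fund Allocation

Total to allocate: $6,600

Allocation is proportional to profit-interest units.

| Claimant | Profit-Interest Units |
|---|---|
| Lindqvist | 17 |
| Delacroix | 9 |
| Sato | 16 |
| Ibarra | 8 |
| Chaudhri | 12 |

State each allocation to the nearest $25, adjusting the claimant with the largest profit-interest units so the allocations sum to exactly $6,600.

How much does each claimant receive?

Lindqvist: $1,825 · Delacroix: $950 · Sato: $1,700 · Ibarra: $850 · Chaudhri: $1,275

Sum of profit-interest units: 62.
Unrounded shares: Lindqvist 17/62 × $6,600 = 1,809.68; Delacroix 9/62 × $6,600 = 958.06; Sato 16/62 × $6,600 = 1,703.23; Ibarra 8/62 × $6,600 = 851.61; Chaudhri 12/62 × $6,600 = 1,277.42.
Rounded to nearest $25: Lindqvist $1,800; Delacroix $950; Sato $1,700; Ibarra $850; Chaudhri $1,275. Sum = $6,575.
Difference $6,600 − $6,575 = +$25 applied to largest profit-interest units (Lindqvist): Lindqvist becomes $1,825.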